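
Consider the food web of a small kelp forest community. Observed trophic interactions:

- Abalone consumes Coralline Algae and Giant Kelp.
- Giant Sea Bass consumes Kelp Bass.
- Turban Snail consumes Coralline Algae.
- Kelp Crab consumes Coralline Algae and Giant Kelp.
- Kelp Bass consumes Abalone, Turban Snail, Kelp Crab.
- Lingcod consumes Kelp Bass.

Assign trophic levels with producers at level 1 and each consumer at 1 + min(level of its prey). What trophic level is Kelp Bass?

Giant Kelp is a producer → level 1.
Kelp Crab eats Giant Kelp → level 2.
Kelp Bass eats Kelp Crab → level 3.
No prey of Kelp Bass is below level 2, so 3 is the minimum.

Trophic level 3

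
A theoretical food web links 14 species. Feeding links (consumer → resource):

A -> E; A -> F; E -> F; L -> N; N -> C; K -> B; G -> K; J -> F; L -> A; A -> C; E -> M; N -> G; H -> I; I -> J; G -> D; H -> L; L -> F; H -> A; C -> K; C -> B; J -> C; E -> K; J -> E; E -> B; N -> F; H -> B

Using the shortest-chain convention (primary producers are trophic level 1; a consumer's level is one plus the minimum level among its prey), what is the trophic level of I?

F is a producer → level 1.
J eats F → level 2.
I eats J → level 3.
No prey of I is below level 2, so 3 is the minimum.

Trophic level 3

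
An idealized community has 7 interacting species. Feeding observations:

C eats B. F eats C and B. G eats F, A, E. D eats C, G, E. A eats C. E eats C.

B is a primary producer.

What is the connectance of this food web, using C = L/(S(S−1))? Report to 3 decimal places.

C = 0.262

The web has S = 7 species and L = 11 feeding links.
C = L / (S(S−1)) = 11 / 42 = 0.2619 ≈ 0.262.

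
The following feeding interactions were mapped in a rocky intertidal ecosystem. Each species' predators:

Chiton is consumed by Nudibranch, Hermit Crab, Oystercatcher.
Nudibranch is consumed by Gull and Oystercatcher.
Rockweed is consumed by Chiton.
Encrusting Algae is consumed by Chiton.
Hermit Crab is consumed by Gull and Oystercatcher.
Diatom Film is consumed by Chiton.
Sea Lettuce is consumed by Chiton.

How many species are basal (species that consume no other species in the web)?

4

Basal species (no prey listed): Sea Lettuce, Rockweed, Diatom Film, Encrusting Algae.
Count: 4.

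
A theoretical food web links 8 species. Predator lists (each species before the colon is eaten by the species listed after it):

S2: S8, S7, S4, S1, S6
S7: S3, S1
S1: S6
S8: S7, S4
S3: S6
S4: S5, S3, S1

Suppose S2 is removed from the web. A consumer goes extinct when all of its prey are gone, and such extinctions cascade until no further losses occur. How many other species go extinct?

7

Remove S2.
Round 1: S8 (all prey gone) → extinct.
Round 2: S7 (all prey gone), S4 (all prey gone) → extinct.
Round 3: S5 (all prey gone), S3 (all prey gone), S1 (all prey gone) → extinct.
Round 4: S6 (all prey gone) → extinct.
No further losses. Total secondary extinctions: 7.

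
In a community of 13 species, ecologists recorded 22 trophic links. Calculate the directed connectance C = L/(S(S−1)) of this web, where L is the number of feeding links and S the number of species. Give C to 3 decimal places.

The web has S = 13 species and L = 22 feeding links.
C = L / (S(S−1)) = 22 / 156 = 0.1410 ≈ 0.141.

C = 0.141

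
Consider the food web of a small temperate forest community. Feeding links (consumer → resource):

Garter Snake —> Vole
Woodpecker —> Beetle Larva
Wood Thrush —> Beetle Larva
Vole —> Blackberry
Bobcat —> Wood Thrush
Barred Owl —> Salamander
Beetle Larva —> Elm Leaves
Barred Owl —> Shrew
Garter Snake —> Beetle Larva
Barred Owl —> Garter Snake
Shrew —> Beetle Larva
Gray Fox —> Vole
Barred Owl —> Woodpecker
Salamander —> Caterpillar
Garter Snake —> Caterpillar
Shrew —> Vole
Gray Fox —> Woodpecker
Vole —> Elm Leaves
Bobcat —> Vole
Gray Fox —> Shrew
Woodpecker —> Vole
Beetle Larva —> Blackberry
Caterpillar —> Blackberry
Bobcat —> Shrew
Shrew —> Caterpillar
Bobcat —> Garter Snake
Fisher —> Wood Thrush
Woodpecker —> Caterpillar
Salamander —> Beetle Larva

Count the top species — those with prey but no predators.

Top species (has prey, but nothing eats it): Bobcat, Fisher, Gray Fox, Barred Owl.
Count: 4.

4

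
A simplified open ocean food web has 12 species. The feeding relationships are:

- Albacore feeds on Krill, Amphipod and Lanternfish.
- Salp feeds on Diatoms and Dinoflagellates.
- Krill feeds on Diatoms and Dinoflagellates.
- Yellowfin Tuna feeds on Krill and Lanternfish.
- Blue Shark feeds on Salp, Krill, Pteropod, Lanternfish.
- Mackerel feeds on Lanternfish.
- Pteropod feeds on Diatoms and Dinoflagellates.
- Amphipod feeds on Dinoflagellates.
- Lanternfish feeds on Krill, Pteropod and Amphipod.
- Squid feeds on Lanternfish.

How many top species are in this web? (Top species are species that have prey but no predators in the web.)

5

Top species (has prey, but nothing eats it): Yellowfin Tuna, Blue Shark, Squid, Albacore, Mackerel.
Count: 5.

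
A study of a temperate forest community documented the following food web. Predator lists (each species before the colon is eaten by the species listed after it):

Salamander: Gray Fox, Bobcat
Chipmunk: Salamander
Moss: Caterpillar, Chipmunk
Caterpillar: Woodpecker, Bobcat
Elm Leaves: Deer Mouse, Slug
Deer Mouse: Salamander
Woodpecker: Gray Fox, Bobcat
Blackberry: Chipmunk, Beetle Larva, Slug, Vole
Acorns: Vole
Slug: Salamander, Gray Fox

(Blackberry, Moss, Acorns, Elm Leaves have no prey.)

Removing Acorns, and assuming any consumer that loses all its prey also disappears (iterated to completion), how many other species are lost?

0

Remove Acorns.
Every predator of it retains at least one other prey: Vole still has Blackberry.
No consumer loses all prey, so no secondary extinctions occur.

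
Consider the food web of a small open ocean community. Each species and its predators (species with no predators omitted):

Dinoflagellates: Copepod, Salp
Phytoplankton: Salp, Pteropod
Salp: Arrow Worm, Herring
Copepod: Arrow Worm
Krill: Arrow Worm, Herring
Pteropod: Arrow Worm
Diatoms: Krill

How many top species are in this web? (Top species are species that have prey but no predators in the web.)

Top species (has prey, but nothing eats it): Arrow Worm, Herring.
Count: 2.

2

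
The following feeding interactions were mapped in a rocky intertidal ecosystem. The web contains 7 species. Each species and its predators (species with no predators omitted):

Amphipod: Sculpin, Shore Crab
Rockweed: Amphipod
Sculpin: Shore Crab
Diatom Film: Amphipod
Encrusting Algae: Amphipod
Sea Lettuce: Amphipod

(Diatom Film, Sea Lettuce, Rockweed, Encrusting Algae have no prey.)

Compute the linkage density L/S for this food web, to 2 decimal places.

There are L = 7 links among S = 7 species.
L/S = 7/7 = 1.0000 ≈ 1.00.

L/S = 1.00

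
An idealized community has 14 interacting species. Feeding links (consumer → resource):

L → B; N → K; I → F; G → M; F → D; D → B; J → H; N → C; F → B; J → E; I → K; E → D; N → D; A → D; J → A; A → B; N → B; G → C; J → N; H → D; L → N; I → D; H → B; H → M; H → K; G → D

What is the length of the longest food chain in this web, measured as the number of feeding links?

One longest chain: B → D → F → I.
It has 4 species and 3 links.

3 links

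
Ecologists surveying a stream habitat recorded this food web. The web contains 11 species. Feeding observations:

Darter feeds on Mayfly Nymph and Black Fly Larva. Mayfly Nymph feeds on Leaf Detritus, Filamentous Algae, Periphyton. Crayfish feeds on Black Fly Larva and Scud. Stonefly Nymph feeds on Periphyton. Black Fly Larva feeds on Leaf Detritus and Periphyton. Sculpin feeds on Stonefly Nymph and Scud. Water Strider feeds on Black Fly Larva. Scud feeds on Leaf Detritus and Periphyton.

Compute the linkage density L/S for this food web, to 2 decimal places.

There are L = 15 links among S = 11 species.
L/S = 15/11 = 1.3636 ≈ 1.36.

L/S = 1.36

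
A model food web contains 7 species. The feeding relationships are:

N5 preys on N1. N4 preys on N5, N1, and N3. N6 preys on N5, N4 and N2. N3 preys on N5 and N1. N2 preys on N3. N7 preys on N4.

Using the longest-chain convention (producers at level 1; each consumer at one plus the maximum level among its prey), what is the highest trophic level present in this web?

Producers (level 1): N1.
N1 → N5 → N3 → N4 → N6 gives N6 level 5.
No species has a prey at level 5, so no species reaches level 6.

5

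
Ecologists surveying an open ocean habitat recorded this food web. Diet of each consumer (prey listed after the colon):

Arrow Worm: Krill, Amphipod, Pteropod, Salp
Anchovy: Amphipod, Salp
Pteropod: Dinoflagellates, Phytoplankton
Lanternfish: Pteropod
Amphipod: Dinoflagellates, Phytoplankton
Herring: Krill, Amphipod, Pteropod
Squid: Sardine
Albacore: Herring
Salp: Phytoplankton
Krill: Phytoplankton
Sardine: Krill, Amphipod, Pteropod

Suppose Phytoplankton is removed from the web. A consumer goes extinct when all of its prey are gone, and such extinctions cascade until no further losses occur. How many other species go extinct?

2

Remove Phytoplankton.
Round 1: Krill (all prey gone), Salp (all prey gone) → extinct.
No further losses. Total secondary extinctions: 2.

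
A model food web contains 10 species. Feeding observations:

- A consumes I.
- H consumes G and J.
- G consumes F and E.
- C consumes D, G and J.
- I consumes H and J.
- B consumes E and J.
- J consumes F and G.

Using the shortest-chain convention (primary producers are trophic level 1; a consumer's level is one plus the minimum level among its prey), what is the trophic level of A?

F is a producer → level 1.
J eats F → level 2.
I eats J → level 3.
A eats I → level 4.
No prey of A is below level 3, so 4 is the minimum.

Trophic level 4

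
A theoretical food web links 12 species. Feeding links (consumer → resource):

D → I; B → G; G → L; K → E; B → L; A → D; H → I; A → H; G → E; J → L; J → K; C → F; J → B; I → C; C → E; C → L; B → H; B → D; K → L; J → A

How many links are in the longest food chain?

One longest chain: E → C → I → H → A → J.
It has 6 species and 5 links.

5 links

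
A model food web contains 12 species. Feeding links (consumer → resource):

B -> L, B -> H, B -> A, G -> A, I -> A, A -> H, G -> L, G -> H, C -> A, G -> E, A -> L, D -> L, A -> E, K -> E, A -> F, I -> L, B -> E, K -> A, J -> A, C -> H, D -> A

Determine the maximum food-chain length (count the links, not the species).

2 links

One longest chain: L → A → K.
It has 3 species and 2 links.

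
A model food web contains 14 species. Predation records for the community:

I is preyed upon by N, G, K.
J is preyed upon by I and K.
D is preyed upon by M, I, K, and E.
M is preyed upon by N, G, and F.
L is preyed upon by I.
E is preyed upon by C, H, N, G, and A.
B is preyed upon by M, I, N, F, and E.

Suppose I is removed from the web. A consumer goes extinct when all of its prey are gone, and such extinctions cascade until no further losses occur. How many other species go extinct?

Remove I.
Every predator of it retains at least one other prey: G still has E, M; K still has J, D; N still has B, E, M.
No consumer loses all prey, so no secondary extinctions occur.

0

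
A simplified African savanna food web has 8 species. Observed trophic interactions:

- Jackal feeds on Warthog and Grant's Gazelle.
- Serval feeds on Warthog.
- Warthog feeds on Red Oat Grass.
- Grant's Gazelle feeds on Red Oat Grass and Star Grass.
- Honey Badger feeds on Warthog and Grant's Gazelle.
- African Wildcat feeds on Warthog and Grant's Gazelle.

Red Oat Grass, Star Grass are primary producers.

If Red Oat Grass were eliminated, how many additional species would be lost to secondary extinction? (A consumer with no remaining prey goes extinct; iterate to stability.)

2

Remove Red Oat Grass.
Round 1: Warthog (all prey gone) → extinct.
Round 2: Serval (all prey gone) → extinct.
No further losses. Total secondary extinctions: 2.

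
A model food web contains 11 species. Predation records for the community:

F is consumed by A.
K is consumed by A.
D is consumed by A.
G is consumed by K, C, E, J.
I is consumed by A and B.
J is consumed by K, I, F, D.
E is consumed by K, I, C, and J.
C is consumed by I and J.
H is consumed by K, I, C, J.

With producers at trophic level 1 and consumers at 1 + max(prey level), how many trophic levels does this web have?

Producers (level 1): H, G.
G → E → C → J → I → B gives B level 6.
No species has a prey at level 6, so no species reaches level 7.

6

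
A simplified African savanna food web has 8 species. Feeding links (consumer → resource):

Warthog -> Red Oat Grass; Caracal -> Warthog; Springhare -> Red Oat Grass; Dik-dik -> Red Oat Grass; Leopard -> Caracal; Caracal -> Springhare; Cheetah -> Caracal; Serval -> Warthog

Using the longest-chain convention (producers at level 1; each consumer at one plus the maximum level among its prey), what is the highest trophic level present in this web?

4

Producers (level 1): Red Oat Grass.
Red Oat Grass → Springhare → Caracal → Leopard gives Leopard level 4.
No species has a prey at level 4, so no species reaches level 5.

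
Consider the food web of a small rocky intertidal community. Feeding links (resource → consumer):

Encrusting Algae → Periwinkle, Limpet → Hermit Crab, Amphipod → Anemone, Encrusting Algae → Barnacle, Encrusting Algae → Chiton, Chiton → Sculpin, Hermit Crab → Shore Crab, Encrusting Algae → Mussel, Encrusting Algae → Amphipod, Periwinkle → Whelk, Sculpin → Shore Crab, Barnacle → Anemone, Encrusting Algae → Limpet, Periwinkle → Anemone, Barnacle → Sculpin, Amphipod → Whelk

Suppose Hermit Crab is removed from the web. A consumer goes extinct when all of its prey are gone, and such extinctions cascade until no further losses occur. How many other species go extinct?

0

Remove Hermit Crab.
Every predator of it retains at least one other prey: Shore Crab still has Sculpin.
No consumer loses all prey, so no secondary extinctions occur.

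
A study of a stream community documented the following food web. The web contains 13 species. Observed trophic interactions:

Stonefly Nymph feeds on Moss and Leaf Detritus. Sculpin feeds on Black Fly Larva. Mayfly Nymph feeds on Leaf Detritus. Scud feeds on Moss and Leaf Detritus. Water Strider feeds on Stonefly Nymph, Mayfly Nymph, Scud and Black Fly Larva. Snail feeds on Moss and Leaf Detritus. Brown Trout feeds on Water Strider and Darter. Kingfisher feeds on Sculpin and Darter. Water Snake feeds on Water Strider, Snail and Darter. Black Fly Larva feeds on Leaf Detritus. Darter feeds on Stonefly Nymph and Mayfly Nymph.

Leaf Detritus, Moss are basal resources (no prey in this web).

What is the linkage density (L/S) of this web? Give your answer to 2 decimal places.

There are L = 22 links among S = 13 species.
L/S = 22/13 = 1.6923 ≈ 1.69.

L/S = 1.69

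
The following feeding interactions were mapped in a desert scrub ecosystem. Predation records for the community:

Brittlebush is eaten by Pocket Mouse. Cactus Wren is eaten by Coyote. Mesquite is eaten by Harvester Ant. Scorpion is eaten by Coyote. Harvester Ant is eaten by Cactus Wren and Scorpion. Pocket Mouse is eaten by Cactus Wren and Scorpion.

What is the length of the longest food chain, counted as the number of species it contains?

One longest chain: Brittlebush → Pocket Mouse → Cactus Wren → Coyote.
It has 4 species and 3 links.

4 species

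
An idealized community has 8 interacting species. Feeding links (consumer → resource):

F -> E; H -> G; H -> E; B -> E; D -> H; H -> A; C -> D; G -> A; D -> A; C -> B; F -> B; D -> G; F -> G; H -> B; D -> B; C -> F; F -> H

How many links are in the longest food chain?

4 links

One longest chain: A → G → H → D → C.
It has 5 species and 4 links.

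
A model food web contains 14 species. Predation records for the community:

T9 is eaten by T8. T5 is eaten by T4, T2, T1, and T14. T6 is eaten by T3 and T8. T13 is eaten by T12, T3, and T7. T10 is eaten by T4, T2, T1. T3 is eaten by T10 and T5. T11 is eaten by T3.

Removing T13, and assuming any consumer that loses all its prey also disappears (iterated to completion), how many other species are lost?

Remove T13.
Round 1: T7 (all prey gone), T12 (all prey gone) → extinct.
No further losses. Total secondary extinctions: 2.

2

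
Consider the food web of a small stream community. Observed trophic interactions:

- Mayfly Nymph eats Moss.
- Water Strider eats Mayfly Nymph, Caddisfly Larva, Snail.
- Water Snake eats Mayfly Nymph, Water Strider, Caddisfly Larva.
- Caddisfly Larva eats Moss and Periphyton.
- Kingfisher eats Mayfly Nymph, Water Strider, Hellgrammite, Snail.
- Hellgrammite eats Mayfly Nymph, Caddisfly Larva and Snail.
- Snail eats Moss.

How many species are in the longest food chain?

4 species

One longest chain: Moss → Snail → Water Strider → Water Snake.
It has 4 species and 3 links.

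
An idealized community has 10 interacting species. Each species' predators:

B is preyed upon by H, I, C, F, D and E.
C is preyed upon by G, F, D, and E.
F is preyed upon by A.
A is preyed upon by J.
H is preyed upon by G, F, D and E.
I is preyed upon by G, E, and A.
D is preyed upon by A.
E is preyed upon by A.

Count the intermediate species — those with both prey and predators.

Intermediate species (has both prey and predators): C, I, H, D, F, E, A.
Count: 7.

7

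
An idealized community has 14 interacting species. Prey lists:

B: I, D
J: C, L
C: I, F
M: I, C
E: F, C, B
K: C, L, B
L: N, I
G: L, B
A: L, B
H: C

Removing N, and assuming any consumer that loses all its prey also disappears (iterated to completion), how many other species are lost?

0

Remove N.
Every predator of it retains at least one other prey: L still has I.
No consumer loses all prey, so no secondary extinctions occur.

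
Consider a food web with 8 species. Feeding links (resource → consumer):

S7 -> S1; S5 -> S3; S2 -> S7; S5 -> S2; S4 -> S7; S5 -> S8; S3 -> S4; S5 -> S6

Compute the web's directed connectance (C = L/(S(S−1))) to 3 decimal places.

C = 0.143

The web has S = 8 species and L = 8 feeding links.
C = L / (S(S−1)) = 8 / 56 = 0.1429 ≈ 0.143.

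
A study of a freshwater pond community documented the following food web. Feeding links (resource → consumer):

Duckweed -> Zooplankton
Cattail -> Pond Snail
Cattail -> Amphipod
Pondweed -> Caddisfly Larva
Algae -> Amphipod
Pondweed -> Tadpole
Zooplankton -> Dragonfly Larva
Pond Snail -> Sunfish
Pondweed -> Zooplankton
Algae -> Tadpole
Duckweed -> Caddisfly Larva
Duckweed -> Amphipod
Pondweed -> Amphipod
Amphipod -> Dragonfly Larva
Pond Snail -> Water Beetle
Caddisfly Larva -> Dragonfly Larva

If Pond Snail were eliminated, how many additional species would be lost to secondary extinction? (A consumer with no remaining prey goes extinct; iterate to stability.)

2

Remove Pond Snail.
Round 1: Water Beetle (all prey gone), Sunfish (all prey gone) → extinct.
No further losses. Total secondary extinctions: 2.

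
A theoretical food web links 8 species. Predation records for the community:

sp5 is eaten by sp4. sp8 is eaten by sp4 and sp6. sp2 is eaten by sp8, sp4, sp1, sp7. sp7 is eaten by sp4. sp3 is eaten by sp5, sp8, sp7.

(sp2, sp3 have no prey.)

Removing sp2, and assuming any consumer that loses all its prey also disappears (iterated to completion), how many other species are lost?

Remove sp2.
Round 1: sp1 (all prey gone) → extinct.
No further losses. Total secondary extinctions: 1.

1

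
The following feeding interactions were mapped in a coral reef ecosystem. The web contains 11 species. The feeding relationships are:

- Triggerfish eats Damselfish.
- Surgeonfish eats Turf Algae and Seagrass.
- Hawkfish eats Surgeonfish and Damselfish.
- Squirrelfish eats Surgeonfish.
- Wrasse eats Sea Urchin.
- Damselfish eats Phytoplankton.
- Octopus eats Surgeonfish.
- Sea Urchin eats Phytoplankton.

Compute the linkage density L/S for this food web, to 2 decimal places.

There are L = 10 links among S = 11 species.
L/S = 10/11 = 0.9091 ≈ 0.91.

L/S = 0.91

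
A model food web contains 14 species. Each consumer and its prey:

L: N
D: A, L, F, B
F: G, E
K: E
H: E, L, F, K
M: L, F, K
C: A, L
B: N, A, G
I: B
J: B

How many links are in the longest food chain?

2 links

One longest chain: N → L → C.
It has 3 species and 2 links.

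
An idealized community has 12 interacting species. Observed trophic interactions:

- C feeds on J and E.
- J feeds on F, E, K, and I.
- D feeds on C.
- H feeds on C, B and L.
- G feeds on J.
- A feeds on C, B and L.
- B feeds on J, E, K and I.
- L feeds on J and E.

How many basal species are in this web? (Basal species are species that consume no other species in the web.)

Basal species (no prey listed): I, K, F, E.
Count: 4.

4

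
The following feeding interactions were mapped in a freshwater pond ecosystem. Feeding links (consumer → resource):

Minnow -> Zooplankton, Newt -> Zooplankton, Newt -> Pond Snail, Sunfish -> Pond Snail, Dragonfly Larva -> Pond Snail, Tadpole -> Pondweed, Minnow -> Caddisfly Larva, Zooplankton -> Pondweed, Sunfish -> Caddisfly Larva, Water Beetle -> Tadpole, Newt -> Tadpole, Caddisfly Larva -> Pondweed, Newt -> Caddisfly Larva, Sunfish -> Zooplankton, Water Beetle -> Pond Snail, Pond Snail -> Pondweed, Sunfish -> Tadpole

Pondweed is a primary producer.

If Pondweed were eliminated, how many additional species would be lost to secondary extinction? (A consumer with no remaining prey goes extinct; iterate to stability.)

Remove Pondweed.
Round 1: Zooplankton (all prey gone), Pond Snail (all prey gone), Caddisfly Larva (all prey gone), Tadpole (all prey gone) → extinct.
Round 2: Dragonfly Larva (all prey gone), Minnow (all prey gone), Water Beetle (all prey gone), Sunfish (all prey gone), Newt (all prey gone) → extinct.
No further losses. Total secondary extinctions: 9.

9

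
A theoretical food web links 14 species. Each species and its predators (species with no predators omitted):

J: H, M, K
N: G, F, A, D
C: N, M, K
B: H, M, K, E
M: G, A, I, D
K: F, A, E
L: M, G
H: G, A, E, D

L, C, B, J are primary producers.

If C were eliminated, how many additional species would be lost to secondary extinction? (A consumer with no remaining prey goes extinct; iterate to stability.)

Remove C.
Round 1: N (all prey gone) → extinct.
No further losses. Total secondary extinctions: 1.

1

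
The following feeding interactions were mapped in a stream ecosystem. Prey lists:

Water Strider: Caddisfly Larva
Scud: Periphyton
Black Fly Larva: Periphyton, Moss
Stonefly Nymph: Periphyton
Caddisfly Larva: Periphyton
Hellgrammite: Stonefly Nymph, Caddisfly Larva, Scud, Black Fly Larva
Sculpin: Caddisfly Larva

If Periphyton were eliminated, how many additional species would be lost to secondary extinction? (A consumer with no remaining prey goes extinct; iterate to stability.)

5

Remove Periphyton.
Round 1: Stonefly Nymph (all prey gone), Caddisfly Larva (all prey gone), Scud (all prey gone) → extinct.
Round 2: Water Strider (all prey gone), Sculpin (all prey gone) → extinct.
No further losses. Total secondary extinctions: 5.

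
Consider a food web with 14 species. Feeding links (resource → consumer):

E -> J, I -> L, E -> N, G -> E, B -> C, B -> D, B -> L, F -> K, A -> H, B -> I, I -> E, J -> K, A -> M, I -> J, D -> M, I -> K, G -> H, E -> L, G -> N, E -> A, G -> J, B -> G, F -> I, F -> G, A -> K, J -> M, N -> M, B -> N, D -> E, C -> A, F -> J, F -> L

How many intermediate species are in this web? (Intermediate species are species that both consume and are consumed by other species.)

8

Intermediate species (has both prey and predators): G, I, D, C, E, A, J, N.
Count: 8.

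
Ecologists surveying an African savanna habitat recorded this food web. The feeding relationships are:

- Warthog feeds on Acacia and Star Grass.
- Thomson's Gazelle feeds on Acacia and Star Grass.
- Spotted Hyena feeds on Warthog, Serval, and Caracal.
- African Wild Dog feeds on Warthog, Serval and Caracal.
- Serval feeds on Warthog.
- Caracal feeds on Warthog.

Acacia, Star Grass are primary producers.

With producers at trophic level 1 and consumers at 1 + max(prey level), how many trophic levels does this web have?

Producers (level 1): Acacia, Star Grass.
Acacia → Warthog → Caracal → Spotted Hyena gives Spotted Hyena level 4.
No species has a prey at level 4, so no species reaches level 5.

4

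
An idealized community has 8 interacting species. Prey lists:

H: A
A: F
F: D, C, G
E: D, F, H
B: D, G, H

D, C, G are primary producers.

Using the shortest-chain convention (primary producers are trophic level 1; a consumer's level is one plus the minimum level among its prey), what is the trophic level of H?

D is a producer → level 1.
F eats D → level 2.
A eats F → level 3.
H eats A → level 4.
No prey of H is below level 3, so 4 is the minimum.

Trophic level 4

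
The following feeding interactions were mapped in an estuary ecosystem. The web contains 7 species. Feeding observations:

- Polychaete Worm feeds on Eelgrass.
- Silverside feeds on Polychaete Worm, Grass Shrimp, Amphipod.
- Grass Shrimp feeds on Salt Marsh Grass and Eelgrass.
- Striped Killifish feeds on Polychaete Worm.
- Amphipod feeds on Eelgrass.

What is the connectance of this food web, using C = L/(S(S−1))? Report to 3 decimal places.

C = 0.190

The web has S = 7 species and L = 8 feeding links.
C = L / (S(S−1)) = 8 / 42 = 0.1905 ≈ 0.190.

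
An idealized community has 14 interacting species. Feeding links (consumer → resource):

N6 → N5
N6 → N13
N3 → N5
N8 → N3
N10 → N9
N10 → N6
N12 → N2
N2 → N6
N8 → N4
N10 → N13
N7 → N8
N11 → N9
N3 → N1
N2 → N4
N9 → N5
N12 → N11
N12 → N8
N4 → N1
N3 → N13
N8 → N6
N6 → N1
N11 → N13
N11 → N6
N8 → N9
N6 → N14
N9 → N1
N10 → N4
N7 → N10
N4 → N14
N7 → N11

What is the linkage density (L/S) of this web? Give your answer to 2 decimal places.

There are L = 30 links among S = 14 species.
L/S = 30/14 = 2.1429 ≈ 2.14.

L/S = 2.14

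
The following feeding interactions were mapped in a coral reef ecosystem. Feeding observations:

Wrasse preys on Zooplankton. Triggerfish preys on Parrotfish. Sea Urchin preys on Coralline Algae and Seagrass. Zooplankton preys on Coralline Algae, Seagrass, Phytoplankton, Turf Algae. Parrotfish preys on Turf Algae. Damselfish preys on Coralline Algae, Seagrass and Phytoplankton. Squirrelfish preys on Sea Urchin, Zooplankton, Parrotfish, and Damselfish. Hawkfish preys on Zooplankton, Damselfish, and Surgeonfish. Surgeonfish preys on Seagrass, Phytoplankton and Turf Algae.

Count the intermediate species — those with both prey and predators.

5

Intermediate species (has both prey and predators): Sea Urchin, Parrotfish, Surgeonfish, Zooplankton, Damselfish.
Count: 5.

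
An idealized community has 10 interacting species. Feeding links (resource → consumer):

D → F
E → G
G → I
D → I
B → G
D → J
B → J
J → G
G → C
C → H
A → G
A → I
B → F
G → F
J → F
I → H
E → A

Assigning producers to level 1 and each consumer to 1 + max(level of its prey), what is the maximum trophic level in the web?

5

Producers (level 1): E, D, B.
E → A → G → C → H gives H level 5.
No species has a prey at level 5, so no species reaches level 6.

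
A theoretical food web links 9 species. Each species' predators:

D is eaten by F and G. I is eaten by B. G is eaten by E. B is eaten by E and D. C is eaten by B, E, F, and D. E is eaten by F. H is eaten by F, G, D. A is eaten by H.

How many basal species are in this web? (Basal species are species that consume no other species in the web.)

Basal species (no prey listed): A, I, C.
Count: 3.

3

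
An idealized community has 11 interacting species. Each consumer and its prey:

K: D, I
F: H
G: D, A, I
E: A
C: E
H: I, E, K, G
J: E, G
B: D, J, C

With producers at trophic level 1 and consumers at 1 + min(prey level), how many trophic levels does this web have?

Producers (level 1): D, A, I.
Following each consumer down to its lowest-level prey: I → H → F (levels 1 through 3).
All prey of F (H 2) are at level 2 or above, so F is at level 1 + 2 = 3.
Every consumer has at least one prey at level 2 or below, so none exceeds level 3.

3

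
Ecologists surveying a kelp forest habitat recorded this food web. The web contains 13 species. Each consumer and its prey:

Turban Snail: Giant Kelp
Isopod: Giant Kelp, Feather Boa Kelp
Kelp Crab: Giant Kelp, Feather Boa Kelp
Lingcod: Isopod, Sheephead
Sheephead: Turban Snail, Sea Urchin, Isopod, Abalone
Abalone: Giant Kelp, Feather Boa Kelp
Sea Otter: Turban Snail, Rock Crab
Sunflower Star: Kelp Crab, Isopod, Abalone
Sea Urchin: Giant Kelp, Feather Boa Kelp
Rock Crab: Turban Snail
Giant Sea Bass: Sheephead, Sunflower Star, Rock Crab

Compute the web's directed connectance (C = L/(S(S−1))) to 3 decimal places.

The web has S = 13 species and L = 24 feeding links.
C = L / (S(S−1)) = 24 / 156 = 0.1538 ≈ 0.154.

C = 0.154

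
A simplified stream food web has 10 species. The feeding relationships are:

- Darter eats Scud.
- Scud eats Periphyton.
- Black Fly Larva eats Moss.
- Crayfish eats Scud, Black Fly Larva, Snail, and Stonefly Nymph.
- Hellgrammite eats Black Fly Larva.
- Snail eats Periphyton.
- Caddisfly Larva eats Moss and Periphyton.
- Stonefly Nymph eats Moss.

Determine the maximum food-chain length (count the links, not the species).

2 links

One longest chain: Periphyton → Scud → Darter.
It has 3 species and 2 links.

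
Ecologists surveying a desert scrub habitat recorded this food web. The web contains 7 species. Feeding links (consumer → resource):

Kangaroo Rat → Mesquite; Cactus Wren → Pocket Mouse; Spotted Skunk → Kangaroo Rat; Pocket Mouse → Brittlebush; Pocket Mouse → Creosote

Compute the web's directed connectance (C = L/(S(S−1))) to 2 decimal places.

The web has S = 7 species and L = 5 feeding links.
C = L / (S(S−1)) = 5 / 42 = 0.1190 ≈ 0.12.

C = 0.12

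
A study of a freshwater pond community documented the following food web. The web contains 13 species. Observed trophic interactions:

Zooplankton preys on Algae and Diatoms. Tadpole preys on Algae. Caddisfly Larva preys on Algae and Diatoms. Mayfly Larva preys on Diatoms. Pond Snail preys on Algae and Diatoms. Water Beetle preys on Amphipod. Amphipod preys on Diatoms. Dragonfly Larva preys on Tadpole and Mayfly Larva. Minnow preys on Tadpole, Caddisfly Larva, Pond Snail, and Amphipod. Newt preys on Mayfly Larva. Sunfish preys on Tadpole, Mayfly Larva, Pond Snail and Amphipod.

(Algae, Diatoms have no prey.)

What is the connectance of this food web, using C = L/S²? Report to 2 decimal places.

C = 0.12

The web has S = 13 species and L = 21 feeding links.
C = L / S² = 21 / 169 = 0.1243 ≈ 0.12.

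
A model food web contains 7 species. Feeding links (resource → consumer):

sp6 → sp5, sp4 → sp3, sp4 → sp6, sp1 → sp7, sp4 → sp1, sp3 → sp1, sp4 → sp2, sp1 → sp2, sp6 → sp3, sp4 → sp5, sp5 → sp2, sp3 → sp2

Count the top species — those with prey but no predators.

Top species (has prey, but nothing eats it): sp7, sp2.
Count: 2.

2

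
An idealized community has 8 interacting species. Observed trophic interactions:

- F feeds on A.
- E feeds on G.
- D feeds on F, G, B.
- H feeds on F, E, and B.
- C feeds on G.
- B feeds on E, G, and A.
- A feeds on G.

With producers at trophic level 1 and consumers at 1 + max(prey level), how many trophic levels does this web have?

4

Producers (level 1): G.
G → A → F → H gives H level 4.
No species has a prey at level 4, so no species reaches level 5.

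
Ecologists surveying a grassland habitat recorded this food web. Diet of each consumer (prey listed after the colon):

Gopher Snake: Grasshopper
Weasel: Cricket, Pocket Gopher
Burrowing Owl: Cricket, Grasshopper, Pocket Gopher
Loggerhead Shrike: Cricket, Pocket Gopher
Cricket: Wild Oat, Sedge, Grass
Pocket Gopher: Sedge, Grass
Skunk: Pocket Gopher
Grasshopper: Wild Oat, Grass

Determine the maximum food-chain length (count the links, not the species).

2 links

One longest chain: Wild Oat → Cricket → Loggerhead Shrike.
It has 3 species and 2 links.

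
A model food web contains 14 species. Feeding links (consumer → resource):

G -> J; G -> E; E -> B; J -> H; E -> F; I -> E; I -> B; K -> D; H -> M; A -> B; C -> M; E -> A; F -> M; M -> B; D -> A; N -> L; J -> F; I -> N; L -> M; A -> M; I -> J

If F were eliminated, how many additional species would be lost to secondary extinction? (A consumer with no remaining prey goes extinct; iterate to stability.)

0

Remove F.
Every predator of it retains at least one other prey: E still has B, A; J still has H.
No consumer loses all prey, so no secondary extinctions occur.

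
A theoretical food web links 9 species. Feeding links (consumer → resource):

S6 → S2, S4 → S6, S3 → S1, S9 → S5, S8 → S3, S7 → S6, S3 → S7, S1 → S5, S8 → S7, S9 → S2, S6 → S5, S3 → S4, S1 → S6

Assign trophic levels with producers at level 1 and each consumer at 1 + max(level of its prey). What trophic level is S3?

S5 is a producer → level 1.
S6 eats S5 (level 1); other prey at levels: S2 1 → level 2.
S1 eats S6 (level 2); other prey at levels: S5 1 → level 3.
S3 eats S1 (level 3); other prey at levels: S4 3, S7 3 → level 4.

Trophic level 4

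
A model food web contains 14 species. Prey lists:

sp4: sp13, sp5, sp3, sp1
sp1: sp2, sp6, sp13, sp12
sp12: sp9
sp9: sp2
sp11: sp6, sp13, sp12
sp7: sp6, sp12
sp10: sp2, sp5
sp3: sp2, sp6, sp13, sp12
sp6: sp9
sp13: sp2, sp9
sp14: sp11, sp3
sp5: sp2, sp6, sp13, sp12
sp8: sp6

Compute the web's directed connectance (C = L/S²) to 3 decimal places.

The web has S = 14 species and L = 31 feeding links.
C = L / S² = 31 / 196 = 0.1582 ≈ 0.158.

C = 0.158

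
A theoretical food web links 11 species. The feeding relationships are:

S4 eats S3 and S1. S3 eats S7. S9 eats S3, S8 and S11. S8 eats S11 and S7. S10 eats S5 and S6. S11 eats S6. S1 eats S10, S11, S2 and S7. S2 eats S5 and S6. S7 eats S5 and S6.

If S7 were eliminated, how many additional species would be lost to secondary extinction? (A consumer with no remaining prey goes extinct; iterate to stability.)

Remove S7.
Round 1: S3 (all prey gone) → extinct.
No further losses. Total secondary extinctions: 1.

1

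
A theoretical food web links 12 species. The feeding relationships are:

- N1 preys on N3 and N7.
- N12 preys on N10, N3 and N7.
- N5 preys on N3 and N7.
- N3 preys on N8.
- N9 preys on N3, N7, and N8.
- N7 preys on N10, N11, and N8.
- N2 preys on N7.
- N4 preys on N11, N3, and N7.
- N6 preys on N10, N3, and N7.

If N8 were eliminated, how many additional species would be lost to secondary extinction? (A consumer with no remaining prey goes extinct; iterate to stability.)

Remove N8.
Round 1: N3 (all prey gone) → extinct.
No further losses. Total secondary extinctions: 1.

1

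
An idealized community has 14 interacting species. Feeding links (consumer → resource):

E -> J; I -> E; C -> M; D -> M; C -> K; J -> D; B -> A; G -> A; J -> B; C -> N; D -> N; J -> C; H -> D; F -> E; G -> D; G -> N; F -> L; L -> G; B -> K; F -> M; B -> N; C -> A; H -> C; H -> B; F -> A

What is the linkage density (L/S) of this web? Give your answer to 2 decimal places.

L/S = 1.79

There are L = 25 links among S = 14 species.
L/S = 25/14 = 1.7857 ≈ 1.79.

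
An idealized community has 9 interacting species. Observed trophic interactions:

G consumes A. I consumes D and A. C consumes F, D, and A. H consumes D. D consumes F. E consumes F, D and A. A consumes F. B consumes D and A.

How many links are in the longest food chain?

One longest chain: F → D → E.
It has 3 species and 2 links.

2 links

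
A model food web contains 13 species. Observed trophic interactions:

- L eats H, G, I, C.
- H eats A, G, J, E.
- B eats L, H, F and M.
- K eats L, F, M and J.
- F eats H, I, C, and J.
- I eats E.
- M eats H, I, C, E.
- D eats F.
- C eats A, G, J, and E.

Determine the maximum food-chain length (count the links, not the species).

One longest chain: A → C → F → B.
It has 4 species and 3 links.

3 links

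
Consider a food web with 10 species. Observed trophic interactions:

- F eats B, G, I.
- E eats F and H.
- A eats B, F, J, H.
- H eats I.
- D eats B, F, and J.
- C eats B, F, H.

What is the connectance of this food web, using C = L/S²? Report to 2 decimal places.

C = 0.16

The web has S = 10 species and L = 16 feeding links.
C = L / S² = 16 / 100 = 0.1600 ≈ 0.16.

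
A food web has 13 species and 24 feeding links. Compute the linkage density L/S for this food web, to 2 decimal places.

L/S = 1.85

There are L = 24 links among S = 13 species.
L/S = 24/13 = 1.8462 ≈ 1.85.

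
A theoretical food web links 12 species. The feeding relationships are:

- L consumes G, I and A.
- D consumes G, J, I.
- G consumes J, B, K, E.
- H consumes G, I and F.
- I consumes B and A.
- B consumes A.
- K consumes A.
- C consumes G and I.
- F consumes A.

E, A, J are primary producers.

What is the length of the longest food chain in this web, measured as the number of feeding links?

3 links

One longest chain: A → B → I → D.
It has 4 species and 3 links.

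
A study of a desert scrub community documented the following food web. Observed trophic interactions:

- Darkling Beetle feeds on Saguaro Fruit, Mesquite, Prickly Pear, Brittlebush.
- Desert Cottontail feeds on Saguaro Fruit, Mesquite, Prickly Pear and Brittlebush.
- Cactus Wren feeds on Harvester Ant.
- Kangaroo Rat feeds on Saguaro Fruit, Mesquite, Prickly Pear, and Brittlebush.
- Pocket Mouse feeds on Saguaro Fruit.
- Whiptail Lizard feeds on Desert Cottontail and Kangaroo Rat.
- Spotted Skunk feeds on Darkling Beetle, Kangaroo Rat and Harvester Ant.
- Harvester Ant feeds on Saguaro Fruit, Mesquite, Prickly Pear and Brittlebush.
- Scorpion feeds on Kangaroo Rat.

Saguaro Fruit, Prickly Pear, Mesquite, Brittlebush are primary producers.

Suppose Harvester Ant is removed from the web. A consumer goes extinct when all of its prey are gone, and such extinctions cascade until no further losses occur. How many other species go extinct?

1

Remove Harvester Ant.
Round 1: Cactus Wren (all prey gone) → extinct.
No further losses. Total secondary extinctions: 1.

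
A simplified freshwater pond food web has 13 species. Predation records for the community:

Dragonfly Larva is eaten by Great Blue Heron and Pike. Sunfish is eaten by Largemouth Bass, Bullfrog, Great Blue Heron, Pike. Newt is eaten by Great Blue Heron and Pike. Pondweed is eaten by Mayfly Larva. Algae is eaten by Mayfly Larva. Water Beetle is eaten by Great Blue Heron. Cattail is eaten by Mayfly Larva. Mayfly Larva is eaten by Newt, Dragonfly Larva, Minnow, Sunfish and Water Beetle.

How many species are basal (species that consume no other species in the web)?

Basal species (no prey listed): Algae, Pondweed, Cattail.
Count: 3.

3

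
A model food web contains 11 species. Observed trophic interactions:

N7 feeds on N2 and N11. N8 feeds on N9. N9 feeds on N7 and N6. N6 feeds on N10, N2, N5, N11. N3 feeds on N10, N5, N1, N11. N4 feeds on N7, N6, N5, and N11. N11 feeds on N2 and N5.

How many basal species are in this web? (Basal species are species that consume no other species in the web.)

Basal species (no prey listed): N2, N1, N10, N5.
Count: 4.

4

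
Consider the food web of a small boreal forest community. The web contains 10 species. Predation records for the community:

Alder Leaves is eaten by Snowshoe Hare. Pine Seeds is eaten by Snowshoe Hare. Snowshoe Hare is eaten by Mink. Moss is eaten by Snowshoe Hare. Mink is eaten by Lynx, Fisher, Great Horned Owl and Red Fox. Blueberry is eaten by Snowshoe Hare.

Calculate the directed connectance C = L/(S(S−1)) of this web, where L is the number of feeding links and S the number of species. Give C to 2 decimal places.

C = 0.10

The web has S = 10 species and L = 9 feeding links.
C = L / (S(S−1)) = 9 / 90 = 0.1000 ≈ 0.10.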